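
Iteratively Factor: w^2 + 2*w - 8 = (w - 2)*(w + 4)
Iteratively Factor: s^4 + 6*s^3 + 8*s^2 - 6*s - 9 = (s + 3)*(s^3 + 3*s^2 - s - 3) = (s - 1)*(s + 3)*(s^2 + 4*s + 3) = (s - 1)*(s + 3)^2*(s + 1)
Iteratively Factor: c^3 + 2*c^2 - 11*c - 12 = (c + 4)*(c^2 - 2*c - 3) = (c + 1)*(c + 4)*(c - 3)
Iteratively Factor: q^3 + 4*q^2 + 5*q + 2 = (q + 1)*(q^2 + 3*q + 2) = (q + 1)^2*(q + 2)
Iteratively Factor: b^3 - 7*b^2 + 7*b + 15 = (b - 5)*(b^2 - 2*b - 3) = (b - 5)*(b - 3)*(b + 1)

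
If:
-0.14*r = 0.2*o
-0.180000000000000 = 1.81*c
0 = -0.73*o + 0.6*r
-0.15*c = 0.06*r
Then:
No Solution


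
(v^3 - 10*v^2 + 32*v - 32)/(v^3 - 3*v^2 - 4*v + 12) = (v^2 - 8*v + 16)/(v^2 - v - 6)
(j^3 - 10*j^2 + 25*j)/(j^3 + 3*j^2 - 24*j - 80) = j*(j - 5)/(j^2 + 8*j + 16)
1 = 1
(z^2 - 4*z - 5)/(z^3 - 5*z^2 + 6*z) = (z^2 - 4*z - 5)/(z*(z^2 - 5*z + 6))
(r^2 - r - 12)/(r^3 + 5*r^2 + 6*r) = (r - 4)/(r*(r + 2))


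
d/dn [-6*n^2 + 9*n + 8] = 9 - 12*n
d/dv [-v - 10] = -1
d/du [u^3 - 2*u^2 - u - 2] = 3*u^2 - 4*u - 1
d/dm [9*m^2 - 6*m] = 18*m - 6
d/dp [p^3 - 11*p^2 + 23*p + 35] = 3*p^2 - 22*p + 23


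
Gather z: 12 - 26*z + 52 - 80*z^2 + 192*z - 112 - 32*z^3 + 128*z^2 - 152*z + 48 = -32*z^3 + 48*z^2 + 14*z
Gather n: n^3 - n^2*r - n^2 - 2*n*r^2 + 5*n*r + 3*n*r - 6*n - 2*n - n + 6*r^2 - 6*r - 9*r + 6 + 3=n^3 + n^2*(-r - 1) + n*(-2*r^2 + 8*r - 9) + 6*r^2 - 15*r + 9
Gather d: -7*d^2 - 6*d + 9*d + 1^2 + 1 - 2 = -7*d^2 + 3*d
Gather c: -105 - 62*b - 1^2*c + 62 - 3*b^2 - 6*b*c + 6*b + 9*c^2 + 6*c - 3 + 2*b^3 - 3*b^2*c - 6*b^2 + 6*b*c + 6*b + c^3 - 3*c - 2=2*b^3 - 9*b^2 - 50*b + c^3 + 9*c^2 + c*(2 - 3*b^2) - 48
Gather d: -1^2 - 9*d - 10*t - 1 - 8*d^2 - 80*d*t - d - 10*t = -8*d^2 + d*(-80*t - 10) - 20*t - 2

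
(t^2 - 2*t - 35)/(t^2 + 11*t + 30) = (t - 7)/(t + 6)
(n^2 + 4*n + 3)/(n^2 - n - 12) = (n + 1)/(n - 4)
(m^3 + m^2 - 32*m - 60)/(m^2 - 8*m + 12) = (m^2 + 7*m + 10)/(m - 2)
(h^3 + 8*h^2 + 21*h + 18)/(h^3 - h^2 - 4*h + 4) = (h^2 + 6*h + 9)/(h^2 - 3*h + 2)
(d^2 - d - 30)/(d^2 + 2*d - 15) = (d - 6)/(d - 3)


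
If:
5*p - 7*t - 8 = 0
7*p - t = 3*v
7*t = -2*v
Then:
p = 152/193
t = -112/193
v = 392/193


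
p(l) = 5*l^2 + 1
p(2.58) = 34.28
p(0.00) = 1.00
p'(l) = 10*l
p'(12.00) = 120.00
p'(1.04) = 10.40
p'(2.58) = 25.80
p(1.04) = 6.41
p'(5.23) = 52.30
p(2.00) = 21.00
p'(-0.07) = -0.70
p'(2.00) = 20.00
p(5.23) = 137.76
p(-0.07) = 1.02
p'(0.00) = 0.00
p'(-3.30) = -33.00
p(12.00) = 721.00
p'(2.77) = 27.70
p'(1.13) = 11.30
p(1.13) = 7.38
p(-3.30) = 55.45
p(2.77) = 39.36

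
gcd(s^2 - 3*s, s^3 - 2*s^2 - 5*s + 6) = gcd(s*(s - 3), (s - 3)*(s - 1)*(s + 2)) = s - 3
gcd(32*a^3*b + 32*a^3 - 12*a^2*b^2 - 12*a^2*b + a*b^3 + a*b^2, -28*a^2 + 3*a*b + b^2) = 4*a - b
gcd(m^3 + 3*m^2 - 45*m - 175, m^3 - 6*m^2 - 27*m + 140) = m^2 - 2*m - 35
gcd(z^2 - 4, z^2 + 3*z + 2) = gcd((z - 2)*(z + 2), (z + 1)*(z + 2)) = z + 2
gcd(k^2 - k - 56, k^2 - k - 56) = k^2 - k - 56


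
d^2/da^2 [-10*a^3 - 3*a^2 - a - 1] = -60*a - 6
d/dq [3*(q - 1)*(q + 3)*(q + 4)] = 9*q^2 + 36*q + 15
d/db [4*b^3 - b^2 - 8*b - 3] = 12*b^2 - 2*b - 8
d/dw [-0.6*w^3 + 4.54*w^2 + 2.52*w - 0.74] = -1.8*w^2 + 9.08*w + 2.52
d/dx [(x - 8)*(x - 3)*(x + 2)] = 3*x^2 - 18*x + 2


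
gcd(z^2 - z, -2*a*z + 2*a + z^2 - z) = z - 1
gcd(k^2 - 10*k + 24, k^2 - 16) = k - 4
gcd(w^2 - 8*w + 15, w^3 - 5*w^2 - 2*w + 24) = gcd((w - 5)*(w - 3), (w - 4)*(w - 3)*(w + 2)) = w - 3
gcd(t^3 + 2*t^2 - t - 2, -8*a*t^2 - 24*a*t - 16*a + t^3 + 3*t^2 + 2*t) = t^2 + 3*t + 2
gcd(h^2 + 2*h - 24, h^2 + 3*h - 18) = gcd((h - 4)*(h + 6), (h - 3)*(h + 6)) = h + 6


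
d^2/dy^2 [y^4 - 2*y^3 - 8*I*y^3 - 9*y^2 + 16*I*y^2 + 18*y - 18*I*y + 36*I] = 12*y^2 + y*(-12 - 48*I) - 18 + 32*I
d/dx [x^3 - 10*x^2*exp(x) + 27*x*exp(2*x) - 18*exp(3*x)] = -10*x^2*exp(x) + 3*x^2 + 54*x*exp(2*x) - 20*x*exp(x) - 54*exp(3*x) + 27*exp(2*x)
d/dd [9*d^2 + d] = 18*d + 1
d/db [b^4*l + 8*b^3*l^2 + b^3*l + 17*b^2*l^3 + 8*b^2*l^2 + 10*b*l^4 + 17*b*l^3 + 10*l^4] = l*(4*b^3 + 24*b^2*l + 3*b^2 + 34*b*l^2 + 16*b*l + 10*l^3 + 17*l^2)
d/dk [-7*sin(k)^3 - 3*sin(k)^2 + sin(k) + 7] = (-21*sin(k)^2 - 6*sin(k) + 1)*cos(k)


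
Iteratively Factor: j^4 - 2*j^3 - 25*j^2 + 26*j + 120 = (j + 2)*(j^3 - 4*j^2 - 17*j + 60) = (j - 3)*(j + 2)*(j^2 - j - 20) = (j - 5)*(j - 3)*(j + 2)*(j + 4)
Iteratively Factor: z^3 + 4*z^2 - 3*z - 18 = (z + 3)*(z^2 + z - 6) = (z + 3)^2*(z - 2)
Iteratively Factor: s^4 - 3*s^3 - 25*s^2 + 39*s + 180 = (s + 3)*(s^3 - 6*s^2 - 7*s + 60) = (s - 4)*(s + 3)*(s^2 - 2*s - 15) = (s - 4)*(s + 3)^2*(s - 5)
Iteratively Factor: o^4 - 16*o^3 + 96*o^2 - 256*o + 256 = (o - 4)*(o^3 - 12*o^2 + 48*o - 64) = (o - 4)^2*(o^2 - 8*o + 16) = (o - 4)^3*(o - 4)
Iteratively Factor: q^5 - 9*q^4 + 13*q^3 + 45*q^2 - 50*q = (q + 2)*(q^4 - 11*q^3 + 35*q^2 - 25*q) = q*(q + 2)*(q^3 - 11*q^2 + 35*q - 25) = q*(q - 1)*(q + 2)*(q^2 - 10*q + 25) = q*(q - 5)*(q - 1)*(q + 2)*(q - 5)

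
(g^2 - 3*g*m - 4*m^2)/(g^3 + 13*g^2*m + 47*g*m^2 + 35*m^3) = (g - 4*m)/(g^2 + 12*g*m + 35*m^2)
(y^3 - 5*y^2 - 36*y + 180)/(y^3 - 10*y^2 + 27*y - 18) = (y^2 + y - 30)/(y^2 - 4*y + 3)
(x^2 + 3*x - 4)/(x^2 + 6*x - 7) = (x + 4)/(x + 7)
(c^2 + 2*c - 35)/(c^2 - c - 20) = (c + 7)/(c + 4)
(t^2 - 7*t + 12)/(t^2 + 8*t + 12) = (t^2 - 7*t + 12)/(t^2 + 8*t + 12)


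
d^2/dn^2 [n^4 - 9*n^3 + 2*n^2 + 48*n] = 12*n^2 - 54*n + 4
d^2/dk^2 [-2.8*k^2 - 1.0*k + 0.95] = -5.60000000000000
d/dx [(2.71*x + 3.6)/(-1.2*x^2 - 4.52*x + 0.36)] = (3.252*x^2 + 8.64*x + 17.2476)/(1.44*x^4 + 10.848*x^3 + 19.5664*x^2 - 3.2544*x + 0.1296)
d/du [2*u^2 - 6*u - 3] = 4*u - 6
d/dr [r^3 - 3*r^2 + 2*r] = 3*r^2 - 6*r + 2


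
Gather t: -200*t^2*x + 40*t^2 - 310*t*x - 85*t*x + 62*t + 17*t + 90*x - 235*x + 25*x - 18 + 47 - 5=t^2*(40 - 200*x) + t*(79 - 395*x) - 120*x + 24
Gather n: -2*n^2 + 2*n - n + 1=-2*n^2 + n + 1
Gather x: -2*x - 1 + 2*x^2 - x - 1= 2*x^2 - 3*x - 2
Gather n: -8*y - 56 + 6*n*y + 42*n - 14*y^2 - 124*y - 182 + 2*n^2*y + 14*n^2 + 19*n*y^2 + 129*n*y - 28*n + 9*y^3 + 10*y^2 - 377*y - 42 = n^2*(2*y + 14) + n*(19*y^2 + 135*y + 14) + 9*y^3 - 4*y^2 - 509*y - 280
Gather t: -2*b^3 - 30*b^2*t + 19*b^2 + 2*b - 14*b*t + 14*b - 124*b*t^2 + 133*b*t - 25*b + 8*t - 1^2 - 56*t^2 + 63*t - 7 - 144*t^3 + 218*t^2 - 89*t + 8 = -2*b^3 + 19*b^2 - 9*b - 144*t^3 + t^2*(162 - 124*b) + t*(-30*b^2 + 119*b - 18)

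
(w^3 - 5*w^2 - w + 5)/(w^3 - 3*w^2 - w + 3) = (w - 5)/(w - 3)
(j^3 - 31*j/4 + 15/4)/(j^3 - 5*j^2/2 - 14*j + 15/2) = (j - 5/2)/(j - 5)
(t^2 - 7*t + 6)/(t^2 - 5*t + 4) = (t - 6)/(t - 4)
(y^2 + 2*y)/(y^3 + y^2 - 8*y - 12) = y/(y^2 - y - 6)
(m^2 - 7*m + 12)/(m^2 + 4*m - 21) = (m - 4)/(m + 7)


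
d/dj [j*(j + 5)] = 2*j + 5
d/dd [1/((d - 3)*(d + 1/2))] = 2*(5 - 4*d)/(4*d^4 - 20*d^3 + 13*d^2 + 30*d + 9)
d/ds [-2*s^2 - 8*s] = -4*s - 8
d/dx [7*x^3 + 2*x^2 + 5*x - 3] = 21*x^2 + 4*x + 5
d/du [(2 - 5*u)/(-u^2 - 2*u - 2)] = (-5*u^2 + 4*u + 14)/(u^4 + 4*u^3 + 8*u^2 + 8*u + 4)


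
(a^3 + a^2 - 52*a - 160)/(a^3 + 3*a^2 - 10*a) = (a^2 - 4*a - 32)/(a*(a - 2))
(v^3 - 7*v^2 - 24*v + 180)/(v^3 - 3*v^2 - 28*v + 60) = (v - 6)/(v - 2)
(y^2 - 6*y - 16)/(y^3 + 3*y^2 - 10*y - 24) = (y - 8)/(y^2 + y - 12)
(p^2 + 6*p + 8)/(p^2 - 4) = (p + 4)/(p - 2)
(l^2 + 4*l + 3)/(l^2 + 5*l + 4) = (l + 3)/(l + 4)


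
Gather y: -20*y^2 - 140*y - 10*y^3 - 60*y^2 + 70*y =-10*y^3 - 80*y^2 - 70*y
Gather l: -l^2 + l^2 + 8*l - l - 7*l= 0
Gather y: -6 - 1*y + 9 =3 - y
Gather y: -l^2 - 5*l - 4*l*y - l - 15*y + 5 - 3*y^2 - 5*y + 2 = -l^2 - 6*l - 3*y^2 + y*(-4*l - 20) + 7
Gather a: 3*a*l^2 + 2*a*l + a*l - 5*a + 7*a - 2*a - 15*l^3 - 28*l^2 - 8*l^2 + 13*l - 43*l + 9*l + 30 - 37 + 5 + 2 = a*(3*l^2 + 3*l) - 15*l^3 - 36*l^2 - 21*l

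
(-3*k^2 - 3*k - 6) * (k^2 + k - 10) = -3*k^4 - 6*k^3 + 21*k^2 + 24*k + 60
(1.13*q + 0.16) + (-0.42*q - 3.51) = 0.71*q - 3.35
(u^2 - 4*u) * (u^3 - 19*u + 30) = u^5 - 4*u^4 - 19*u^3 + 106*u^2 - 120*u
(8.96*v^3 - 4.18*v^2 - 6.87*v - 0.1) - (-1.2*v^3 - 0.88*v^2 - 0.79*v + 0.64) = 10.16*v^3 - 3.3*v^2 - 6.08*v - 0.74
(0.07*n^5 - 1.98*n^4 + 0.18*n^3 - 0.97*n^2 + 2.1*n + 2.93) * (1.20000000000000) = 0.084*n^5 - 2.376*n^4 + 0.216*n^3 - 1.164*n^2 + 2.52*n + 3.516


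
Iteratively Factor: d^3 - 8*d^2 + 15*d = (d - 5)*(d^2 - 3*d) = d*(d - 5)*(d - 3)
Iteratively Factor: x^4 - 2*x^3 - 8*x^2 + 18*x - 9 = (x + 3)*(x^3 - 5*x^2 + 7*x - 3) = (x - 1)*(x + 3)*(x^2 - 4*x + 3) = (x - 1)^2*(x + 3)*(x - 3)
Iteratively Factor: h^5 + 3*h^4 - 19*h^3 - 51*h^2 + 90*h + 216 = (h + 3)*(h^4 - 19*h^2 + 6*h + 72) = (h - 3)*(h + 3)*(h^3 + 3*h^2 - 10*h - 24) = (h - 3)^2*(h + 3)*(h^2 + 6*h + 8) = (h - 3)^2*(h + 2)*(h + 3)*(h + 4)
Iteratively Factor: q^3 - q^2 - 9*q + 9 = (q - 1)*(q^2 - 9) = (q - 1)*(q + 3)*(q - 3)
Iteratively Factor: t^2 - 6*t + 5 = (t - 1)*(t - 5)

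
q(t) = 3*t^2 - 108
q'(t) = 6*t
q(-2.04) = -95.52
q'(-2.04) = -12.24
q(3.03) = -80.46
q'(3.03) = 18.18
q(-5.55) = -15.59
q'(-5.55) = -33.30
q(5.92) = -2.86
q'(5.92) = 35.52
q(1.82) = -98.06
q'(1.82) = 10.92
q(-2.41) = -90.58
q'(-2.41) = -14.46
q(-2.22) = -93.21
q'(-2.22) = -13.32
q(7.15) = 45.37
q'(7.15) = 42.90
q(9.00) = 135.00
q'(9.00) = 54.00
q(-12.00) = 324.00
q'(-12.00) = -72.00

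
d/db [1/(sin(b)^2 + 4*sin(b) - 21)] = -2*(sin(b) + 2)*cos(b)/(sin(b)^2 + 4*sin(b) - 21)^2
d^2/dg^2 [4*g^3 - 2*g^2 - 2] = 24*g - 4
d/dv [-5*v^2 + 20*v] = 20 - 10*v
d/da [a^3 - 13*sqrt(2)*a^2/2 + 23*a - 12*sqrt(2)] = 3*a^2 - 13*sqrt(2)*a + 23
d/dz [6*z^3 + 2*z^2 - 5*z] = 18*z^2 + 4*z - 5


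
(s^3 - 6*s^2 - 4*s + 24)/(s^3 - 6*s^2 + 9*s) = (s^3 - 6*s^2 - 4*s + 24)/(s*(s^2 - 6*s + 9))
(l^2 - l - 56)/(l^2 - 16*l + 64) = (l + 7)/(l - 8)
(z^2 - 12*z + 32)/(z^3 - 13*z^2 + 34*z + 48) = (z - 4)/(z^2 - 5*z - 6)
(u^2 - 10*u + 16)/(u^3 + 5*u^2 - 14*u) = (u - 8)/(u*(u + 7))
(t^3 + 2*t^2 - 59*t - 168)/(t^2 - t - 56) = t + 3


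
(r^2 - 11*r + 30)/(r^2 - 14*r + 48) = (r - 5)/(r - 8)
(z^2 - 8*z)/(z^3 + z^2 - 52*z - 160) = z/(z^2 + 9*z + 20)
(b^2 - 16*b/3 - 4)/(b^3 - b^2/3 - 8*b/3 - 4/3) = (b - 6)/(b^2 - b - 2)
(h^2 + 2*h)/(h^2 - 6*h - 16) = h/(h - 8)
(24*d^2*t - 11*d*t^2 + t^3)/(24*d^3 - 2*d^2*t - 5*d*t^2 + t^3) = t*(-8*d + t)/(-8*d^2 - 2*d*t + t^2)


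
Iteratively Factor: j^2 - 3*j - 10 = (j + 2)*(j - 5)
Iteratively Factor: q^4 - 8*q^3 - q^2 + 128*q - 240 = (q + 4)*(q^3 - 12*q^2 + 47*q - 60) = (q - 3)*(q + 4)*(q^2 - 9*q + 20) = (q - 4)*(q - 3)*(q + 4)*(q - 5)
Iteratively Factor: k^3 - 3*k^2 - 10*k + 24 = (k + 3)*(k^2 - 6*k + 8) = (k - 2)*(k + 3)*(k - 4)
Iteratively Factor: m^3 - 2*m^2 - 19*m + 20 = (m - 1)*(m^2 - m - 20) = (m - 1)*(m + 4)*(m - 5)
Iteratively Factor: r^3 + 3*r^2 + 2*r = (r + 1)*(r^2 + 2*r) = r*(r + 1)*(r + 2)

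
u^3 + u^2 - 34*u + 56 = (u - 4)*(u - 2)*(u + 7)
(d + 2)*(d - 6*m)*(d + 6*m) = d^3 + 2*d^2 - 36*d*m^2 - 72*m^2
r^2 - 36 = (r - 6)*(r + 6)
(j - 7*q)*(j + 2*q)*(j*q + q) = j^3*q - 5*j^2*q^2 + j^2*q - 14*j*q^3 - 5*j*q^2 - 14*q^3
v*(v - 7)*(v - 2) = v^3 - 9*v^2 + 14*v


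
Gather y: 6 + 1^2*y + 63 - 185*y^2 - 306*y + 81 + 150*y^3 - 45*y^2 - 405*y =150*y^3 - 230*y^2 - 710*y + 150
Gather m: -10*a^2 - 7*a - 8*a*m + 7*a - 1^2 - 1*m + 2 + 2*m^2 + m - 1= -10*a^2 - 8*a*m + 2*m^2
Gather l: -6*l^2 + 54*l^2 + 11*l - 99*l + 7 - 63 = 48*l^2 - 88*l - 56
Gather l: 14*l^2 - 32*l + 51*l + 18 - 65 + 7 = 14*l^2 + 19*l - 40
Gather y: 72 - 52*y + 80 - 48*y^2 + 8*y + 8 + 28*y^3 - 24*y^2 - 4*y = 28*y^3 - 72*y^2 - 48*y + 160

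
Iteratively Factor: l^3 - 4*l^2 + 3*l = (l - 1)*(l^2 - 3*l) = l*(l - 1)*(l - 3)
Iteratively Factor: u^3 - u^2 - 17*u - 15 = (u + 3)*(u^2 - 4*u - 5) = (u - 5)*(u + 3)*(u + 1)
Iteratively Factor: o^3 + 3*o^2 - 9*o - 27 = (o - 3)*(o^2 + 6*o + 9) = (o - 3)*(o + 3)*(o + 3)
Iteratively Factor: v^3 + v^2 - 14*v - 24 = (v + 2)*(v^2 - v - 12) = (v + 2)*(v + 3)*(v - 4)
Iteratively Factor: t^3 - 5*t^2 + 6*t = (t)*(t^2 - 5*t + 6) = t*(t - 2)*(t - 3)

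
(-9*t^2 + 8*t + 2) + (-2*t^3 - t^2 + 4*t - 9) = -2*t^3 - 10*t^2 + 12*t - 7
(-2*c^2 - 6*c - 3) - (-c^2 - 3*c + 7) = -c^2 - 3*c - 10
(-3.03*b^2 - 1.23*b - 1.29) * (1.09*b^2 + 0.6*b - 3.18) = -3.3027*b^4 - 3.1587*b^3 + 7.4913*b^2 + 3.1374*b + 4.1022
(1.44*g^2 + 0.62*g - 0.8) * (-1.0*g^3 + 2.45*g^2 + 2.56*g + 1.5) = -1.44*g^5 + 2.908*g^4 + 6.0054*g^3 + 1.7872*g^2 - 1.118*g - 1.2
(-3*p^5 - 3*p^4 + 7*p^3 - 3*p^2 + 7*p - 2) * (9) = -27*p^5 - 27*p^4 + 63*p^3 - 27*p^2 + 63*p - 18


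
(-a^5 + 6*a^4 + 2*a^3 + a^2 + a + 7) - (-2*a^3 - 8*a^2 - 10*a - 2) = -a^5 + 6*a^4 + 4*a^3 + 9*a^2 + 11*a + 9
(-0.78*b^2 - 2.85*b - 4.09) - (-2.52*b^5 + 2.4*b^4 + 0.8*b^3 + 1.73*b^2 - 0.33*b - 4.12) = 2.52*b^5 - 2.4*b^4 - 0.8*b^3 - 2.51*b^2 - 2.52*b + 0.0300000000000002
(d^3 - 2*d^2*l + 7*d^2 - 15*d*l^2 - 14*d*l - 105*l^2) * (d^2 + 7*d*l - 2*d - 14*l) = d^5 + 5*d^4*l + 5*d^4 - 29*d^3*l^2 + 25*d^3*l - 14*d^3 - 105*d^2*l^3 - 145*d^2*l^2 - 70*d^2*l - 525*d*l^3 + 406*d*l^2 + 1470*l^3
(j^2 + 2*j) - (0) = j^2 + 2*j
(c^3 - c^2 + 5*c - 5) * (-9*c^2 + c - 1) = -9*c^5 + 10*c^4 - 47*c^3 + 51*c^2 - 10*c + 5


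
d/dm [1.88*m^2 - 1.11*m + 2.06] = 3.76*m - 1.11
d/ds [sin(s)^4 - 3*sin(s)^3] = (4*sin(s) - 9)*sin(s)^2*cos(s)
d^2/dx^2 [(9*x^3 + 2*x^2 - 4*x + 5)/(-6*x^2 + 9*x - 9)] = 2*(-23*x^3 + 219*x^2 - 225*x + 3)/(3*(8*x^6 - 36*x^5 + 90*x^4 - 135*x^3 + 135*x^2 - 81*x + 27))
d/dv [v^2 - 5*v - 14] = 2*v - 5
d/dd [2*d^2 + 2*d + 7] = 4*d + 2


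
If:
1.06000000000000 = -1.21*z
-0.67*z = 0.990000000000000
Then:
No Solution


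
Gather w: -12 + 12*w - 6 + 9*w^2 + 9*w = 9*w^2 + 21*w - 18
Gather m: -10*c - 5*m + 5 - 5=-10*c - 5*m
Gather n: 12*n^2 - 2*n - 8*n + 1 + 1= 12*n^2 - 10*n + 2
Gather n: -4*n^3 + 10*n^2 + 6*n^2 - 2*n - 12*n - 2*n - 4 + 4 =-4*n^3 + 16*n^2 - 16*n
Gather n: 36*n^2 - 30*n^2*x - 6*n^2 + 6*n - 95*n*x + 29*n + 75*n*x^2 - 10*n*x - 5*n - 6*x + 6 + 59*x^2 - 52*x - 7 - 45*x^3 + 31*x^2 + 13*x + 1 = n^2*(30 - 30*x) + n*(75*x^2 - 105*x + 30) - 45*x^3 + 90*x^2 - 45*x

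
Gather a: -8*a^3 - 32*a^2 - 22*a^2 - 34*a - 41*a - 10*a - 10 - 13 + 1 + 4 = -8*a^3 - 54*a^2 - 85*a - 18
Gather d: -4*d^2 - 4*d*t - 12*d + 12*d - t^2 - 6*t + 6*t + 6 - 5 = -4*d^2 - 4*d*t - t^2 + 1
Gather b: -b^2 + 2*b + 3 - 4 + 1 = -b^2 + 2*b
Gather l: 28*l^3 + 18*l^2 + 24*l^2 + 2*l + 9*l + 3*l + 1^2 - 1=28*l^3 + 42*l^2 + 14*l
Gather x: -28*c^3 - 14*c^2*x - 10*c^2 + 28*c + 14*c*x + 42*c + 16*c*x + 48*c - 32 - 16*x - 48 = -28*c^3 - 10*c^2 + 118*c + x*(-14*c^2 + 30*c - 16) - 80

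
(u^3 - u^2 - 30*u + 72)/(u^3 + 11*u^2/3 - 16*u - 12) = 3*(u - 4)/(3*u + 2)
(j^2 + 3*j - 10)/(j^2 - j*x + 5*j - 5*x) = (2 - j)/(-j + x)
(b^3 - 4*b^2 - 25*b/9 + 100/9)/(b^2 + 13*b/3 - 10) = (3*b^2 - 7*b - 20)/(3*(b + 6))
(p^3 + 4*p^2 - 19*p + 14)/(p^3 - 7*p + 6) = (p + 7)/(p + 3)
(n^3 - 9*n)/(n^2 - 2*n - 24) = n*(9 - n^2)/(-n^2 + 2*n + 24)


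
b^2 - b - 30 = (b - 6)*(b + 5)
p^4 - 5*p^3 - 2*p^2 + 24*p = p*(p - 4)*(p - 3)*(p + 2)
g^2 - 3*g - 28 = (g - 7)*(g + 4)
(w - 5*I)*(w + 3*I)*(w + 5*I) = w^3 + 3*I*w^2 + 25*w + 75*I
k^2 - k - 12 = (k - 4)*(k + 3)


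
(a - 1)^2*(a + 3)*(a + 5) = a^4 + 6*a^3 - 22*a + 15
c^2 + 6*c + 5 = (c + 1)*(c + 5)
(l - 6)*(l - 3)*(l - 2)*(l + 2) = l^4 - 9*l^3 + 14*l^2 + 36*l - 72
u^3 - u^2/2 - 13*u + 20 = (u - 5/2)*(u - 2)*(u + 4)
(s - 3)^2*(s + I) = s^3 - 6*s^2 + I*s^2 + 9*s - 6*I*s + 9*I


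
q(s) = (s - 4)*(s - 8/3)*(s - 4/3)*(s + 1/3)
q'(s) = (s - 4)*(s - 8/3)*(s - 4/3) + (s - 4)*(s - 8/3)*(s + 1/3) + (s - 4)*(s - 4/3)*(s + 1/3) + (s - 8/3)*(s - 4/3)*(s + 1/3) = 4*s^3 - 23*s^2 + 304*s/9 - 208/27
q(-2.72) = 350.18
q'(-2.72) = -350.24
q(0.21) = -5.68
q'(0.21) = -1.59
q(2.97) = -1.69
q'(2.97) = -5.47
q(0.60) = -4.81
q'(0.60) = 5.15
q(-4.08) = 1105.63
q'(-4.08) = -800.05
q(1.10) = -1.52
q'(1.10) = 6.95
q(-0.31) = -0.49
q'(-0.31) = -20.50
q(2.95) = -1.58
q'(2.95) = -5.53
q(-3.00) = 458.37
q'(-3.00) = -424.04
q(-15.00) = 80410.81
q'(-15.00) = -19189.37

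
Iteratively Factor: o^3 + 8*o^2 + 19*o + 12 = (o + 4)*(o^2 + 4*o + 3) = (o + 3)*(o + 4)*(o + 1)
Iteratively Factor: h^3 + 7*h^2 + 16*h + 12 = (h + 2)*(h^2 + 5*h + 6) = (h + 2)*(h + 3)*(h + 2)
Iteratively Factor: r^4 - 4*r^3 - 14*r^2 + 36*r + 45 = (r - 3)*(r^3 - r^2 - 17*r - 15) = (r - 5)*(r - 3)*(r^2 + 4*r + 3) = (r - 5)*(r - 3)*(r + 1)*(r + 3)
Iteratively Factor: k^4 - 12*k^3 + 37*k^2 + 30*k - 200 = (k - 5)*(k^3 - 7*k^2 + 2*k + 40) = (k - 5)^2*(k^2 - 2*k - 8) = (k - 5)^2*(k + 2)*(k - 4)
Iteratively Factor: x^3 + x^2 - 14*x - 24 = (x + 3)*(x^2 - 2*x - 8) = (x - 4)*(x + 3)*(x + 2)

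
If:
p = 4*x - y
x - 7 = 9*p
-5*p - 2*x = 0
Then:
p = -14/23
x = 35/23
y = 154/23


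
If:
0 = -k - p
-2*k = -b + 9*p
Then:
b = 7*p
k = -p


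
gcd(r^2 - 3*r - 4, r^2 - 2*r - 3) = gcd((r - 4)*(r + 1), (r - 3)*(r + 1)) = r + 1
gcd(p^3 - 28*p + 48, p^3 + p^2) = 1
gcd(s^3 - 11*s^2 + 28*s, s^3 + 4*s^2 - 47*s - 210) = s - 7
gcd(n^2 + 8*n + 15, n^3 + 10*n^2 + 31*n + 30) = n^2 + 8*n + 15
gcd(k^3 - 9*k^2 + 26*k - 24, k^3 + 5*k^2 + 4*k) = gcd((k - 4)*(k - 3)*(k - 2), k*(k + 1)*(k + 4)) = 1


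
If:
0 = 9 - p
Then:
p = 9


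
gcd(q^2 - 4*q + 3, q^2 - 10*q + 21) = q - 3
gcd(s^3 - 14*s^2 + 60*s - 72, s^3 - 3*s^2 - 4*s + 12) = s - 2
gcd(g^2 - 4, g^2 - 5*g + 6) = g - 2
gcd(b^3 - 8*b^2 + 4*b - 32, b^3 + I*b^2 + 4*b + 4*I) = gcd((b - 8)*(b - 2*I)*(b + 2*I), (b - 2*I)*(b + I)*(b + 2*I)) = b^2 + 4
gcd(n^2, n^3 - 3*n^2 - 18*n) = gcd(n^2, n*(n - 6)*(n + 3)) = n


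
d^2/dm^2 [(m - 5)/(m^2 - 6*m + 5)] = 2/(m^3 - 3*m^2 + 3*m - 1)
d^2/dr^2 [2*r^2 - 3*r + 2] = 4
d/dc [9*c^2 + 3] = 18*c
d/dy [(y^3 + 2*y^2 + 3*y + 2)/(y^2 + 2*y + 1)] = (y^2 + 2*y - 1)/(y^2 + 2*y + 1)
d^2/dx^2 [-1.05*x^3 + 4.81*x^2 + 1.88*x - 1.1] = 9.62 - 6.3*x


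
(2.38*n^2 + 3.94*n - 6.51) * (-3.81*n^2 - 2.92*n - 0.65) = -9.0678*n^4 - 21.961*n^3 + 11.7513*n^2 + 16.4482*n + 4.2315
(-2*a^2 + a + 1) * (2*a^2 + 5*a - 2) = -4*a^4 - 8*a^3 + 11*a^2 + 3*a - 2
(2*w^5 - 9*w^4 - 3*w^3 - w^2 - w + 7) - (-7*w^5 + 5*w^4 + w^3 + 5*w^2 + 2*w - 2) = 9*w^5 - 14*w^4 - 4*w^3 - 6*w^2 - 3*w + 9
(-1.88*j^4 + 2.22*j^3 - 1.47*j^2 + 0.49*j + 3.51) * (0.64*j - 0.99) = -1.2032*j^5 + 3.282*j^4 - 3.1386*j^3 + 1.7689*j^2 + 1.7613*j - 3.4749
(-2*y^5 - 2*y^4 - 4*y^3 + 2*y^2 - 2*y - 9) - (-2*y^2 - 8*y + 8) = -2*y^5 - 2*y^4 - 4*y^3 + 4*y^2 + 6*y - 17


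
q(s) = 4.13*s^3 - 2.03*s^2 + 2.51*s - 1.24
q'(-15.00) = 2851.16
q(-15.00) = -14434.39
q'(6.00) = 424.19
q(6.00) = 832.82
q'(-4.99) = 331.28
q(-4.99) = -577.47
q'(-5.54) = 405.27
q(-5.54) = -779.68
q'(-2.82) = 112.49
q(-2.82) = -117.08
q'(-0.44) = 6.70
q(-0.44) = -3.09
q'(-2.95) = 122.31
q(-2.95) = -132.34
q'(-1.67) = 43.84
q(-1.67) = -30.33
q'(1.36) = 19.90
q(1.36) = 8.81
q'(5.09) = 302.85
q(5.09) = 503.57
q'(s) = 12.39*s^2 - 4.06*s + 2.51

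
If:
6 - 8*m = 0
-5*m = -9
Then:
No Solution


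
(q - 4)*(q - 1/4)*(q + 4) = q^3 - q^2/4 - 16*q + 4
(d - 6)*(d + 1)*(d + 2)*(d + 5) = d^4 + 2*d^3 - 31*d^2 - 92*d - 60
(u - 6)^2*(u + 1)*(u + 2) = u^4 - 9*u^3 + 2*u^2 + 84*u + 72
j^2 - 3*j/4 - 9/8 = (j - 3/2)*(j + 3/4)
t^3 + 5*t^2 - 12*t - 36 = (t - 3)*(t + 2)*(t + 6)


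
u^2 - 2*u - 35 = (u - 7)*(u + 5)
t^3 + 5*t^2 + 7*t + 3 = (t + 1)^2*(t + 3)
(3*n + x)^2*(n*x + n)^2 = 9*n^4*x^2 + 18*n^4*x + 9*n^4 + 6*n^3*x^3 + 12*n^3*x^2 + 6*n^3*x + n^2*x^4 + 2*n^2*x^3 + n^2*x^2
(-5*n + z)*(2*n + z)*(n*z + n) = -10*n^3*z - 10*n^3 - 3*n^2*z^2 - 3*n^2*z + n*z^3 + n*z^2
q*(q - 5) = q^2 - 5*q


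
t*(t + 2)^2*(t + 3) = t^4 + 7*t^3 + 16*t^2 + 12*t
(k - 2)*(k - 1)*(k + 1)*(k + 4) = k^4 + 2*k^3 - 9*k^2 - 2*k + 8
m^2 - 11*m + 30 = (m - 6)*(m - 5)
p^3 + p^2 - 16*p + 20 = (p - 2)^2*(p + 5)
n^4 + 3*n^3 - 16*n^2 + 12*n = n*(n - 2)*(n - 1)*(n + 6)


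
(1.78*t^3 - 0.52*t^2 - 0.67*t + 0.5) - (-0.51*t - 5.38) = 1.78*t^3 - 0.52*t^2 - 0.16*t + 5.88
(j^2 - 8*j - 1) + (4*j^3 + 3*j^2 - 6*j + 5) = 4*j^3 + 4*j^2 - 14*j + 4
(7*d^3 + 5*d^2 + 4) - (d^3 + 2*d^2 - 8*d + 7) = 6*d^3 + 3*d^2 + 8*d - 3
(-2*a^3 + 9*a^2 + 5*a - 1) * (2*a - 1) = -4*a^4 + 20*a^3 + a^2 - 7*a + 1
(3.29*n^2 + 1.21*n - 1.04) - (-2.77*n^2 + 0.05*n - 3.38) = 6.06*n^2 + 1.16*n + 2.34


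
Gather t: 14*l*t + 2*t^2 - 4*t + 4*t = 14*l*t + 2*t^2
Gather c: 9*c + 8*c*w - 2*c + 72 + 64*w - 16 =c*(8*w + 7) + 64*w + 56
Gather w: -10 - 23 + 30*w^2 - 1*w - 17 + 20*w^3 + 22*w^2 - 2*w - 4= 20*w^3 + 52*w^2 - 3*w - 54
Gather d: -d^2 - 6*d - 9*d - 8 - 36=-d^2 - 15*d - 44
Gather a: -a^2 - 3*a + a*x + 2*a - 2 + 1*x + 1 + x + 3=-a^2 + a*(x - 1) + 2*x + 2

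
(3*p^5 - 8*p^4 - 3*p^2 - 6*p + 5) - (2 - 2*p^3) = 3*p^5 - 8*p^4 + 2*p^3 - 3*p^2 - 6*p + 3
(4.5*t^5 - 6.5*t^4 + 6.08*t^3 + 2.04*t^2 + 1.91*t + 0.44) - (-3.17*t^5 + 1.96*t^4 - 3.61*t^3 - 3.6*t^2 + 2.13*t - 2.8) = 7.67*t^5 - 8.46*t^4 + 9.69*t^3 + 5.64*t^2 - 0.22*t + 3.24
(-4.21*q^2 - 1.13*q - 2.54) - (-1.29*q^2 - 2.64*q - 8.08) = -2.92*q^2 + 1.51*q + 5.54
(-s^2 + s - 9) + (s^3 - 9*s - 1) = s^3 - s^2 - 8*s - 10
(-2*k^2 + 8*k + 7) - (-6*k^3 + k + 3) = 6*k^3 - 2*k^2 + 7*k + 4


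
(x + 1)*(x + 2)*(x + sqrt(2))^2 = x^4 + 2*sqrt(2)*x^3 + 3*x^3 + 4*x^2 + 6*sqrt(2)*x^2 + 4*sqrt(2)*x + 6*x + 4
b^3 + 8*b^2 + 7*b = b*(b + 1)*(b + 7)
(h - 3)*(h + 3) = h^2 - 9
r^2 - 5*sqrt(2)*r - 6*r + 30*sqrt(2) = (r - 6)*(r - 5*sqrt(2))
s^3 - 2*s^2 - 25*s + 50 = (s - 5)*(s - 2)*(s + 5)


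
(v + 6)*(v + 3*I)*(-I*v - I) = -I*v^3 + 3*v^2 - 7*I*v^2 + 21*v - 6*I*v + 18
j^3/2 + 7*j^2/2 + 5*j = j*(j/2 + 1)*(j + 5)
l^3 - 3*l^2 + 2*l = l*(l - 2)*(l - 1)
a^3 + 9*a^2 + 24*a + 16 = (a + 1)*(a + 4)^2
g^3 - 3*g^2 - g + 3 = (g - 3)*(g - 1)*(g + 1)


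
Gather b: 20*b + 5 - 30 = 20*b - 25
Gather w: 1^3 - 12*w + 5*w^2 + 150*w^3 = 150*w^3 + 5*w^2 - 12*w + 1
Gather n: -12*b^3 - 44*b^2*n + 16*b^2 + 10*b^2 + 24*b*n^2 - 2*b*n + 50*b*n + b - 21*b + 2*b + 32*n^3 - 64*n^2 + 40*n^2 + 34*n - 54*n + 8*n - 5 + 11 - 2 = -12*b^3 + 26*b^2 - 18*b + 32*n^3 + n^2*(24*b - 24) + n*(-44*b^2 + 48*b - 12) + 4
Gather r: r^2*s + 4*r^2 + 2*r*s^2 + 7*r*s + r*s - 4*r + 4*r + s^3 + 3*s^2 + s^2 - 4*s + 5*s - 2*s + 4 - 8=r^2*(s + 4) + r*(2*s^2 + 8*s) + s^3 + 4*s^2 - s - 4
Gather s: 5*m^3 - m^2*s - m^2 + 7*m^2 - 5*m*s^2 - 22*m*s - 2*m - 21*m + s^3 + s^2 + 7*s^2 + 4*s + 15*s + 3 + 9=5*m^3 + 6*m^2 - 23*m + s^3 + s^2*(8 - 5*m) + s*(-m^2 - 22*m + 19) + 12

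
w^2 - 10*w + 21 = (w - 7)*(w - 3)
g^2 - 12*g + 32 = (g - 8)*(g - 4)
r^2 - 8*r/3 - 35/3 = (r - 5)*(r + 7/3)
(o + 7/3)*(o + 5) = o^2 + 22*o/3 + 35/3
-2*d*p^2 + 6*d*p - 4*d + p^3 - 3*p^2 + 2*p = (-2*d + p)*(p - 2)*(p - 1)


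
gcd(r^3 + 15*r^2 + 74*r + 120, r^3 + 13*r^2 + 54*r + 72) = r^2 + 10*r + 24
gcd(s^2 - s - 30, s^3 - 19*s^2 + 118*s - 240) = s - 6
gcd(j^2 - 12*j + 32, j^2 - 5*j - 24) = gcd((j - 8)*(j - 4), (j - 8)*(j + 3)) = j - 8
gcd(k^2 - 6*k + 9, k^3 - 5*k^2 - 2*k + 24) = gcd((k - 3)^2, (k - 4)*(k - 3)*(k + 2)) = k - 3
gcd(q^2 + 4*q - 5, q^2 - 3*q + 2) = q - 1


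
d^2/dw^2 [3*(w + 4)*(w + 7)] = 6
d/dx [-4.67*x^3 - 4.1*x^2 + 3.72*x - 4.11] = -14.01*x^2 - 8.2*x + 3.72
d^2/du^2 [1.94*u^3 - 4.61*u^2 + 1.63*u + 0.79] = 11.64*u - 9.22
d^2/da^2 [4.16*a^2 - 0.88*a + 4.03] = 8.32000000000000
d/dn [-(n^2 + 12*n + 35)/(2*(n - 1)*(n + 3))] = (5*n^2 + 38*n + 53)/(n^4 + 4*n^3 - 2*n^2 - 12*n + 9)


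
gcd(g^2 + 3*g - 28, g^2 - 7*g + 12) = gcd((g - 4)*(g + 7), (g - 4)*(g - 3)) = g - 4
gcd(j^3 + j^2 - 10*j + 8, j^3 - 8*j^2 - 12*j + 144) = j + 4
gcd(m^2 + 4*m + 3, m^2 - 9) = m + 3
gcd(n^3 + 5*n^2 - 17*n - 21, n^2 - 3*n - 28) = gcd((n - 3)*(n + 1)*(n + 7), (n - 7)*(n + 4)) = 1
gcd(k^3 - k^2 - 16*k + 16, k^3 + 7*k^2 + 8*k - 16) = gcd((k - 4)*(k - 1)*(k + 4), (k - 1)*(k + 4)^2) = k^2 + 3*k - 4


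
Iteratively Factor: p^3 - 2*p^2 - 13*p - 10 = (p + 1)*(p^2 - 3*p - 10) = (p - 5)*(p + 1)*(p + 2)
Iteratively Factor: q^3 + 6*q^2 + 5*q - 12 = (q + 3)*(q^2 + 3*q - 4) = (q + 3)*(q + 4)*(q - 1)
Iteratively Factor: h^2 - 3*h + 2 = (h - 2)*(h - 1)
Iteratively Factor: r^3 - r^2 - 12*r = (r - 4)*(r^2 + 3*r) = (r - 4)*(r + 3)*(r)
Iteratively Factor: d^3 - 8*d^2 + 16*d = (d - 4)*(d^2 - 4*d) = d*(d - 4)*(d - 4)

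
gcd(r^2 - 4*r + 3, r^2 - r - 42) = 1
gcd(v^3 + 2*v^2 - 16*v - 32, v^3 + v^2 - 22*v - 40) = v^2 + 6*v + 8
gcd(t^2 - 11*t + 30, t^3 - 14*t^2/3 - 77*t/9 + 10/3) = t - 6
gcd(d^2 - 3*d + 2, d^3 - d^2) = d - 1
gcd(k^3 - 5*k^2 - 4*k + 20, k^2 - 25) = k - 5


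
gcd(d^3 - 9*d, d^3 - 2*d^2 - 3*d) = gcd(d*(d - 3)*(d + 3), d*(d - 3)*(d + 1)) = d^2 - 3*d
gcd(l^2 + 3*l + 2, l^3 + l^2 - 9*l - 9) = l + 1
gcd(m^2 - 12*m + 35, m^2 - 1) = 1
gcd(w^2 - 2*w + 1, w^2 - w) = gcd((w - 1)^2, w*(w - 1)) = w - 1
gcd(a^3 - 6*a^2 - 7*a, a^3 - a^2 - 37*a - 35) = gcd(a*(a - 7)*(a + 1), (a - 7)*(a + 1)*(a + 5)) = a^2 - 6*a - 7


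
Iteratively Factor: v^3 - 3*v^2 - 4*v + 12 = (v + 2)*(v^2 - 5*v + 6) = (v - 3)*(v + 2)*(v - 2)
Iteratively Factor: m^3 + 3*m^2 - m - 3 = (m + 1)*(m^2 + 2*m - 3) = (m + 1)*(m + 3)*(m - 1)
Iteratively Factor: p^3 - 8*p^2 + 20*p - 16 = (p - 4)*(p^2 - 4*p + 4) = (p - 4)*(p - 2)*(p - 2)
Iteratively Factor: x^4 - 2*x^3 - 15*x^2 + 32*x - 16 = (x + 4)*(x^3 - 6*x^2 + 9*x - 4) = (x - 1)*(x + 4)*(x^2 - 5*x + 4) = (x - 1)^2*(x + 4)*(x - 4)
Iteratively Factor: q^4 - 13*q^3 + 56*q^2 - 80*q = (q)*(q^3 - 13*q^2 + 56*q - 80) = q*(q - 4)*(q^2 - 9*q + 20) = q*(q - 4)^2*(q - 5)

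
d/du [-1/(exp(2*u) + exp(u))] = (2*exp(u) + 1)*exp(-u)/(exp(u) + 1)^2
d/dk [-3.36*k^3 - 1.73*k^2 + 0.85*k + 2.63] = -10.08*k^2 - 3.46*k + 0.85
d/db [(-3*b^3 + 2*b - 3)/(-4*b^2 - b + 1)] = (12*b^4 + 6*b^3 - b^2 - 24*b - 1)/(16*b^4 + 8*b^3 - 7*b^2 - 2*b + 1)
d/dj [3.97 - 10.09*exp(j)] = -10.09*exp(j)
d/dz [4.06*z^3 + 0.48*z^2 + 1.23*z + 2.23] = 12.18*z^2 + 0.96*z + 1.23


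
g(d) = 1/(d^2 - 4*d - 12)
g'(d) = (4 - 2*d)/(d^2 - 4*d - 12)^2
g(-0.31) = -0.09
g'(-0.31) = 0.04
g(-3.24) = 0.09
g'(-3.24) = 0.08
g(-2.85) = 0.13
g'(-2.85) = 0.17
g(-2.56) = 0.21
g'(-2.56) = 0.40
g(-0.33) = -0.09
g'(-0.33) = 0.04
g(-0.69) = -0.11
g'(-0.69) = 0.07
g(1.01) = -0.07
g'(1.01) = 0.01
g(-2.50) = 0.24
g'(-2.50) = 0.50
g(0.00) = -0.08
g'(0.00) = 0.03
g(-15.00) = 0.00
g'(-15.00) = 0.00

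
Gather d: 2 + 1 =3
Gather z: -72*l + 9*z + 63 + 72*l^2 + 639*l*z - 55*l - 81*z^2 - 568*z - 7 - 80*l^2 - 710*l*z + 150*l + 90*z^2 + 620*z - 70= -8*l^2 + 23*l + 9*z^2 + z*(61 - 71*l) - 14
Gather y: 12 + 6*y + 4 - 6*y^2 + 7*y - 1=-6*y^2 + 13*y + 15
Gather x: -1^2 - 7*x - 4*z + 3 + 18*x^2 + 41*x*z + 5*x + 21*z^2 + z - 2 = 18*x^2 + x*(41*z - 2) + 21*z^2 - 3*z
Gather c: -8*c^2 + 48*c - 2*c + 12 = -8*c^2 + 46*c + 12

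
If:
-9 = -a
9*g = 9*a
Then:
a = 9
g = 9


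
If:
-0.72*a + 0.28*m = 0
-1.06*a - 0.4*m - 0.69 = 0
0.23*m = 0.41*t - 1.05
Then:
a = -0.33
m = -0.85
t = 2.08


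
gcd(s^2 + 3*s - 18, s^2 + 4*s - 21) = s - 3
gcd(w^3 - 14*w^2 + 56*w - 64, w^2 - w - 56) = w - 8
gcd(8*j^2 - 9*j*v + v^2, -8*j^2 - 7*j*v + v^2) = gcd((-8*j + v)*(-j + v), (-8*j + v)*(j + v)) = -8*j + v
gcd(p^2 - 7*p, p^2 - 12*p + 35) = p - 7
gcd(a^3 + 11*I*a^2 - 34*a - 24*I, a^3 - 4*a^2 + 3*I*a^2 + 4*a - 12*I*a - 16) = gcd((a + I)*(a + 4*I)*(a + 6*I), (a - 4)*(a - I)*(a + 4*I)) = a + 4*I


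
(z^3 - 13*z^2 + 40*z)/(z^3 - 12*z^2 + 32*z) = (z - 5)/(z - 4)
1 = 1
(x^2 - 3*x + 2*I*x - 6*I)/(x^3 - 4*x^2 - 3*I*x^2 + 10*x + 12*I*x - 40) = (x - 3)/(x^2 - x*(4 + 5*I) + 20*I)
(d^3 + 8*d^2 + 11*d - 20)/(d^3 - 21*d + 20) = (d + 4)/(d - 4)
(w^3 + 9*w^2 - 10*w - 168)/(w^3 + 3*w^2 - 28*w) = (w + 6)/w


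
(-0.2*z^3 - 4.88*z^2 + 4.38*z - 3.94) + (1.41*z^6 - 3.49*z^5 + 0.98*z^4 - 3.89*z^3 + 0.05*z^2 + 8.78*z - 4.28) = 1.41*z^6 - 3.49*z^5 + 0.98*z^4 - 4.09*z^3 - 4.83*z^2 + 13.16*z - 8.22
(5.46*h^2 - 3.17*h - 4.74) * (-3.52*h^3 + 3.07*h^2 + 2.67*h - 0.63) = -19.2192*h^5 + 27.9206*h^4 + 21.5311*h^3 - 26.4555*h^2 - 10.6587*h + 2.9862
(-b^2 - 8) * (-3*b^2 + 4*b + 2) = 3*b^4 - 4*b^3 + 22*b^2 - 32*b - 16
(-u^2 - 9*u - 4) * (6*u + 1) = -6*u^3 - 55*u^2 - 33*u - 4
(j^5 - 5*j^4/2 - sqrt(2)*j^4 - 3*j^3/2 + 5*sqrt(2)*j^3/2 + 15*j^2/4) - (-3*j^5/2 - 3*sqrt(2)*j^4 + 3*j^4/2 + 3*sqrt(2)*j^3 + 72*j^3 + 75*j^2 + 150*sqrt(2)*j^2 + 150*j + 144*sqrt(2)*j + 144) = 5*j^5/2 - 4*j^4 + 2*sqrt(2)*j^4 - 147*j^3/2 - sqrt(2)*j^3/2 - 150*sqrt(2)*j^2 - 285*j^2/4 - 144*sqrt(2)*j - 150*j - 144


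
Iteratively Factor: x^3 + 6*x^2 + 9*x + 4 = (x + 1)*(x^2 + 5*x + 4) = (x + 1)^2*(x + 4)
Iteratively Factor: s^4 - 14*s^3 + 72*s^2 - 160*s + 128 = (s - 2)*(s^3 - 12*s^2 + 48*s - 64) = (s - 4)*(s - 2)*(s^2 - 8*s + 16) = (s - 4)^2*(s - 2)*(s - 4)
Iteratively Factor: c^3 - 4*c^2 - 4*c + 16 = (c - 4)*(c^2 - 4) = (c - 4)*(c + 2)*(c - 2)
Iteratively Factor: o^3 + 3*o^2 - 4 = (o - 1)*(o^2 + 4*o + 4) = (o - 1)*(o + 2)*(o + 2)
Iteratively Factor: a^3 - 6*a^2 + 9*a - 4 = (a - 1)*(a^2 - 5*a + 4) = (a - 4)*(a - 1)*(a - 1)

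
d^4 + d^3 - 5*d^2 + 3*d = d*(d - 1)^2*(d + 3)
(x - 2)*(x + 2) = x^2 - 4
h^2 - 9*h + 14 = (h - 7)*(h - 2)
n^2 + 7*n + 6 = (n + 1)*(n + 6)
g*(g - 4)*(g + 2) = g^3 - 2*g^2 - 8*g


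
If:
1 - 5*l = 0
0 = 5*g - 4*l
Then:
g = 4/25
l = 1/5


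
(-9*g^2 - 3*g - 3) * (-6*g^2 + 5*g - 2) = 54*g^4 - 27*g^3 + 21*g^2 - 9*g + 6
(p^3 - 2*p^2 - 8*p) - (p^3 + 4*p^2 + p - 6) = -6*p^2 - 9*p + 6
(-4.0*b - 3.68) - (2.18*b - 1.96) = -6.18*b - 1.72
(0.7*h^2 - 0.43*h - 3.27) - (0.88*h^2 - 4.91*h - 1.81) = -0.18*h^2 + 4.48*h - 1.46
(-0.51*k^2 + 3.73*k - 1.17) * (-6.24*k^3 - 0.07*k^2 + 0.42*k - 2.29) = 3.1824*k^5 - 23.2395*k^4 + 6.8255*k^3 + 2.8164*k^2 - 9.0331*k + 2.6793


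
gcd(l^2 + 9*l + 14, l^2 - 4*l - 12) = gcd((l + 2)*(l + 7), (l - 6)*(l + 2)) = l + 2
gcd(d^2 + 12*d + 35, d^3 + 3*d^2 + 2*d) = 1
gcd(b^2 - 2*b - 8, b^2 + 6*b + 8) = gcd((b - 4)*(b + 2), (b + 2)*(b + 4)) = b + 2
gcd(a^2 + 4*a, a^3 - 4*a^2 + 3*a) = a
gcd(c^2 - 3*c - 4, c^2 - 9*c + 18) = 1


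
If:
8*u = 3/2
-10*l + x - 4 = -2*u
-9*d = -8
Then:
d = 8/9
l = x/10 - 29/80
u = 3/16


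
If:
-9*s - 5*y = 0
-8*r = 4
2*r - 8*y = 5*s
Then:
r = -1/2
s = 5/47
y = -9/47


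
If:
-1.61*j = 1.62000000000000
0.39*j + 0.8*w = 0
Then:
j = -1.01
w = 0.49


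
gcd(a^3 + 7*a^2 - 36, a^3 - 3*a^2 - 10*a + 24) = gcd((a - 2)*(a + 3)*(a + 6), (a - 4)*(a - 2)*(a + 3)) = a^2 + a - 6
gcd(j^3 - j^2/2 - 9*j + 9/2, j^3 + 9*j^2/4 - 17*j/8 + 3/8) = j^2 + 5*j/2 - 3/2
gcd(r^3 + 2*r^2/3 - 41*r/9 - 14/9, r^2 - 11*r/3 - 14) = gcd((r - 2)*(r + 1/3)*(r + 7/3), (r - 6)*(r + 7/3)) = r + 7/3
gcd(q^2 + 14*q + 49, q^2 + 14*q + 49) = q^2 + 14*q + 49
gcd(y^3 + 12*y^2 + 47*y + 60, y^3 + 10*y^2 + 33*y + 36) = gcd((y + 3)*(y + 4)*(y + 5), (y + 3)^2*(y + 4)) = y^2 + 7*y + 12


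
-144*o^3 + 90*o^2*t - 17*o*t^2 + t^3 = (-8*o + t)*(-6*o + t)*(-3*o + t)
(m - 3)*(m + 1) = m^2 - 2*m - 3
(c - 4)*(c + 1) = c^2 - 3*c - 4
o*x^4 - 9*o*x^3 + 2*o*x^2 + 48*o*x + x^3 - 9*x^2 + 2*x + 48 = (x - 8)*(x - 3)*(x + 2)*(o*x + 1)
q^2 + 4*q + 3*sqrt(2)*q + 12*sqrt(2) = (q + 4)*(q + 3*sqrt(2))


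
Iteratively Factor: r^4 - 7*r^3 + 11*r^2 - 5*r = (r - 1)*(r^3 - 6*r^2 + 5*r) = (r - 1)^2*(r^2 - 5*r) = r*(r - 1)^2*(r - 5)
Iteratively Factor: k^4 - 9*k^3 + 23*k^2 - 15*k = (k - 1)*(k^3 - 8*k^2 + 15*k) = (k - 5)*(k - 1)*(k^2 - 3*k) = (k - 5)*(k - 3)*(k - 1)*(k)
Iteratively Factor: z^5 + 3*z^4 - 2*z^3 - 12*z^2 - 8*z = (z + 2)*(z^4 + z^3 - 4*z^2 - 4*z) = (z + 2)^2*(z^3 - z^2 - 2*z) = z*(z + 2)^2*(z^2 - z - 2) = z*(z - 2)*(z + 2)^2*(z + 1)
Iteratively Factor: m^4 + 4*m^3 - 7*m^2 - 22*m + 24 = (m + 4)*(m^3 - 7*m + 6) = (m + 3)*(m + 4)*(m^2 - 3*m + 2) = (m - 2)*(m + 3)*(m + 4)*(m - 1)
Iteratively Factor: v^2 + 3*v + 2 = (v + 1)*(v + 2)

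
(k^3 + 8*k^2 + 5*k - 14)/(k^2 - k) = k + 9 + 14/k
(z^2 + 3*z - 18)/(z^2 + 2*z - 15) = (z + 6)/(z + 5)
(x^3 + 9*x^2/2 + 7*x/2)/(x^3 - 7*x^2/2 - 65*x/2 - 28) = x/(x - 8)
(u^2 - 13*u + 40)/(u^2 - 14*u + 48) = (u - 5)/(u - 6)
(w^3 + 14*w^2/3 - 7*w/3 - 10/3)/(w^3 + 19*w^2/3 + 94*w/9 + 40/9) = 3*(w^2 + 4*w - 5)/(3*w^2 + 17*w + 20)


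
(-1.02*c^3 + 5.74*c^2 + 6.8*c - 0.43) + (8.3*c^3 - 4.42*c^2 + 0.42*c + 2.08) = 7.28*c^3 + 1.32*c^2 + 7.22*c + 1.65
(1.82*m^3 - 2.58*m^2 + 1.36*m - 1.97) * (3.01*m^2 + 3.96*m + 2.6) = 5.4782*m^5 - 0.558599999999999*m^4 - 1.3912*m^3 - 7.2521*m^2 - 4.2652*m - 5.122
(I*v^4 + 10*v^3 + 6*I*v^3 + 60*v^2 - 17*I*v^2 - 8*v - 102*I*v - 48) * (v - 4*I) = I*v^5 + 14*v^4 + 6*I*v^4 + 84*v^3 - 57*I*v^3 - 76*v^2 - 342*I*v^2 - 456*v + 32*I*v + 192*I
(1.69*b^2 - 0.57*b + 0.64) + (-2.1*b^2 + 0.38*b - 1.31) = -0.41*b^2 - 0.19*b - 0.67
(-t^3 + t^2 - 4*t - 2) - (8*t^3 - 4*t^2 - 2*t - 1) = -9*t^3 + 5*t^2 - 2*t - 1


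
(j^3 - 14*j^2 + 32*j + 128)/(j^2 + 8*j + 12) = (j^2 - 16*j + 64)/(j + 6)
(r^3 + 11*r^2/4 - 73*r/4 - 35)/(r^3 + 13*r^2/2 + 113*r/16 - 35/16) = 4*(r - 4)/(4*r - 1)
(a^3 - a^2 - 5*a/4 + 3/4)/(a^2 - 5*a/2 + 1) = (2*a^2 - a - 3)/(2*(a - 2))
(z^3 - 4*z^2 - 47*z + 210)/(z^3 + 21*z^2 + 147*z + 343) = (z^2 - 11*z + 30)/(z^2 + 14*z + 49)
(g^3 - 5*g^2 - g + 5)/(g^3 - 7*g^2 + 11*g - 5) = (g + 1)/(g - 1)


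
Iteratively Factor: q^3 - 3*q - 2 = (q + 1)*(q^2 - q - 2) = (q + 1)^2*(q - 2)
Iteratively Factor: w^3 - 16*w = (w - 4)*(w^2 + 4*w) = (w - 4)*(w + 4)*(w)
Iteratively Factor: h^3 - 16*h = (h + 4)*(h^2 - 4*h) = h*(h + 4)*(h - 4)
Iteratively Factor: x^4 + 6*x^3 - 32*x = (x - 2)*(x^3 + 8*x^2 + 16*x) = (x - 2)*(x + 4)*(x^2 + 4*x) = (x - 2)*(x + 4)^2*(x)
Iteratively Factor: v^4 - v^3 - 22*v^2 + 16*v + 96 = (v + 4)*(v^3 - 5*v^2 - 2*v + 24) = (v - 3)*(v + 4)*(v^2 - 2*v - 8) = (v - 3)*(v + 2)*(v + 4)*(v - 4)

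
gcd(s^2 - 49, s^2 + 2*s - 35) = s + 7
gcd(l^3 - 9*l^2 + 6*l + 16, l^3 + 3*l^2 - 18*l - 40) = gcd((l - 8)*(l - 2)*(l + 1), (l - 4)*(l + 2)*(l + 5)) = 1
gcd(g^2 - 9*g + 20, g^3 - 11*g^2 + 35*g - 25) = g - 5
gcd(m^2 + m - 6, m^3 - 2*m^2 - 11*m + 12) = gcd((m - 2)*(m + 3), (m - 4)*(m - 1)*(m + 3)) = m + 3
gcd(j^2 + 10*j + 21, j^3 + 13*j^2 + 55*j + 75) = j + 3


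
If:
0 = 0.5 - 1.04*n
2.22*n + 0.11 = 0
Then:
No Solution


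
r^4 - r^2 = r^2*(r - 1)*(r + 1)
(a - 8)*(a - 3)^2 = a^3 - 14*a^2 + 57*a - 72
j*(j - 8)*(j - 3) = j^3 - 11*j^2 + 24*j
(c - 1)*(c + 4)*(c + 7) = c^3 + 10*c^2 + 17*c - 28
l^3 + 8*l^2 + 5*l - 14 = (l - 1)*(l + 2)*(l + 7)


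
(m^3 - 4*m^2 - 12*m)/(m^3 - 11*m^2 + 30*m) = (m + 2)/(m - 5)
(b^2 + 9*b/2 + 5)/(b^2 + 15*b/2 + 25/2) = (b + 2)/(b + 5)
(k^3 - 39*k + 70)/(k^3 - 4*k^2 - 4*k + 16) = (k^2 + 2*k - 35)/(k^2 - 2*k - 8)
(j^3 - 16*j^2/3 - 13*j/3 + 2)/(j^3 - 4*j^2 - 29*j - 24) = (j^2 - 19*j/3 + 2)/(j^2 - 5*j - 24)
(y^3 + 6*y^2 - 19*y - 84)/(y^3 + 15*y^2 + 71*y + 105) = (y - 4)/(y + 5)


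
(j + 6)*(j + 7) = j^2 + 13*j + 42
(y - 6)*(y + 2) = y^2 - 4*y - 12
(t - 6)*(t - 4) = t^2 - 10*t + 24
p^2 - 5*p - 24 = (p - 8)*(p + 3)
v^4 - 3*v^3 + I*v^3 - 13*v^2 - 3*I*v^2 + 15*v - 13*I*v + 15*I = (v - 5)*(v - 1)*(v + 3)*(v + I)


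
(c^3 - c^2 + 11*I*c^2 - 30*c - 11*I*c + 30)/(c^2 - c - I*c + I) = (c^2 + 11*I*c - 30)/(c - I)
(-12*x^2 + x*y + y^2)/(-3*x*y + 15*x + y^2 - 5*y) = (4*x + y)/(y - 5)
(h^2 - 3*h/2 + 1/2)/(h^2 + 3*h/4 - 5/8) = 4*(h - 1)/(4*h + 5)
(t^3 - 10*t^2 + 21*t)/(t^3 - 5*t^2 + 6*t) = (t - 7)/(t - 2)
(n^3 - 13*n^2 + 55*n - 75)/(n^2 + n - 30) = (n^2 - 8*n + 15)/(n + 6)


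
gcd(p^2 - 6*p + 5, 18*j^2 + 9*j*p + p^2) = 1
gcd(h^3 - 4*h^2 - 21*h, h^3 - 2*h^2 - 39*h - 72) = h + 3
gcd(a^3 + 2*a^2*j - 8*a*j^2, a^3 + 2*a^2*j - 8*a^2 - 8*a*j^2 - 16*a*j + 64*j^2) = a^2 + 2*a*j - 8*j^2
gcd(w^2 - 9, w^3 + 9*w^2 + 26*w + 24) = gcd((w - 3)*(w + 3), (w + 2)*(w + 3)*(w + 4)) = w + 3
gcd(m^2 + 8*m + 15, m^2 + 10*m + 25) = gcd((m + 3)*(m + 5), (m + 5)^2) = m + 5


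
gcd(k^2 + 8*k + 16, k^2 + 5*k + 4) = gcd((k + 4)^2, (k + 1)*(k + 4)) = k + 4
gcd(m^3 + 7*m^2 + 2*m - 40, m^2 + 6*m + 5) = m + 5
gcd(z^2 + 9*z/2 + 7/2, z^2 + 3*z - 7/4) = z + 7/2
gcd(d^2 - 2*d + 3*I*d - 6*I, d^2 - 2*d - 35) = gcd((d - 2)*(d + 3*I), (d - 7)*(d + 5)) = 1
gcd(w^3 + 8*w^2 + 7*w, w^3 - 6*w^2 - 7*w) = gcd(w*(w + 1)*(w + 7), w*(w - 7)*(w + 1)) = w^2 + w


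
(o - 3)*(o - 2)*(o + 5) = o^3 - 19*o + 30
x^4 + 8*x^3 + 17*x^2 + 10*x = x*(x + 1)*(x + 2)*(x + 5)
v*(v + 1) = v^2 + v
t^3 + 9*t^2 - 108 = (t - 3)*(t + 6)^2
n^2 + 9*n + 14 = (n + 2)*(n + 7)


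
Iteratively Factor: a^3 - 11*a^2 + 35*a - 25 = (a - 1)*(a^2 - 10*a + 25) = (a - 5)*(a - 1)*(a - 5)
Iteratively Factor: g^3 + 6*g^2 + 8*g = (g + 2)*(g^2 + 4*g) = (g + 2)*(g + 4)*(g)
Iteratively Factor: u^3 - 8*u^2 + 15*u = (u)*(u^2 - 8*u + 15) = u*(u - 3)*(u - 5)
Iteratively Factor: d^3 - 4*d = (d)*(d^2 - 4) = d*(d - 2)*(d + 2)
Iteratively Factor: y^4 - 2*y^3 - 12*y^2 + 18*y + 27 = (y + 3)*(y^3 - 5*y^2 + 3*y + 9) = (y - 3)*(y + 3)*(y^2 - 2*y - 3) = (y - 3)^2*(y + 3)*(y + 1)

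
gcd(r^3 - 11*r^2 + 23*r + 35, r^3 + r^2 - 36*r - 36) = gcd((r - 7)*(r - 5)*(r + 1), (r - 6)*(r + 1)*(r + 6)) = r + 1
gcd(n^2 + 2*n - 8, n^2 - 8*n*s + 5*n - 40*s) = 1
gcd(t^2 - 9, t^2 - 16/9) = 1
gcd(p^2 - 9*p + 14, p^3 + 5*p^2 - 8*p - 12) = p - 2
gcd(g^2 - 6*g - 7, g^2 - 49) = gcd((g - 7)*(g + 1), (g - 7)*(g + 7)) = g - 7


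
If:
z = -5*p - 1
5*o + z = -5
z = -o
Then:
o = -5/4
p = -9/20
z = 5/4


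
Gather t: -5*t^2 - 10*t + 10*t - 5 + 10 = 5 - 5*t^2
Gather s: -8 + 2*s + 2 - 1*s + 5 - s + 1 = 0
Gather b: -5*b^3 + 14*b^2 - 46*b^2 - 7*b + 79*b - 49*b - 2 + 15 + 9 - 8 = -5*b^3 - 32*b^2 + 23*b + 14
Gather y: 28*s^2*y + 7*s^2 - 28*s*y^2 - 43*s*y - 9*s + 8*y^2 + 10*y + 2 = 7*s^2 - 9*s + y^2*(8 - 28*s) + y*(28*s^2 - 43*s + 10) + 2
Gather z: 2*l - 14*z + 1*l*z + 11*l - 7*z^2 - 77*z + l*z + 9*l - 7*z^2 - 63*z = 22*l - 14*z^2 + z*(2*l - 154)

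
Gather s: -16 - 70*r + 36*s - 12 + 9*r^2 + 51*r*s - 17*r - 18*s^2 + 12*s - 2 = 9*r^2 - 87*r - 18*s^2 + s*(51*r + 48) - 30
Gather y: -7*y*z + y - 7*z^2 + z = y*(1 - 7*z) - 7*z^2 + z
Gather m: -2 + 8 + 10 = 16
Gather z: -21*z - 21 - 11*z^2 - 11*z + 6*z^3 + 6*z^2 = 6*z^3 - 5*z^2 - 32*z - 21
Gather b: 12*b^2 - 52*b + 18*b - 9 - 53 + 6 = 12*b^2 - 34*b - 56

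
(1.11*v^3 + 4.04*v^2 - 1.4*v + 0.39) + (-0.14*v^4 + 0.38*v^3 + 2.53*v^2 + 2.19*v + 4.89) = -0.14*v^4 + 1.49*v^3 + 6.57*v^2 + 0.79*v + 5.28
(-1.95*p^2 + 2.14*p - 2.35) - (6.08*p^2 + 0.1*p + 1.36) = -8.03*p^2 + 2.04*p - 3.71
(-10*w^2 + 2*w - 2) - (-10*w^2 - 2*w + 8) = 4*w - 10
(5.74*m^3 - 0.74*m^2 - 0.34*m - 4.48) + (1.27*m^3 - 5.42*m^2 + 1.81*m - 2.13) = 7.01*m^3 - 6.16*m^2 + 1.47*m - 6.61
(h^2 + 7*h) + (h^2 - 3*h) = 2*h^2 + 4*h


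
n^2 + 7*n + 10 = (n + 2)*(n + 5)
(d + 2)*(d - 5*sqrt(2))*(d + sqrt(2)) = d^3 - 4*sqrt(2)*d^2 + 2*d^2 - 8*sqrt(2)*d - 10*d - 20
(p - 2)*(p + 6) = p^2 + 4*p - 12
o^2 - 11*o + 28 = (o - 7)*(o - 4)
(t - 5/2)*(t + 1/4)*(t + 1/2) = t^3 - 7*t^2/4 - 7*t/4 - 5/16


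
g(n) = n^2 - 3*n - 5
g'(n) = 2*n - 3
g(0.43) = -6.11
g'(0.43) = -2.14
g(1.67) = -7.22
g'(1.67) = 0.34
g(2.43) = -6.39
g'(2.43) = 1.86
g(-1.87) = 4.11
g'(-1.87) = -6.74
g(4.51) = 1.81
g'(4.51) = 6.02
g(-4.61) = 30.08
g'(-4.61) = -12.22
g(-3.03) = 13.27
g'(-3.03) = -9.06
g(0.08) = -5.23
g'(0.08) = -2.84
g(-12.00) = 175.00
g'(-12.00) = -27.00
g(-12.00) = 175.00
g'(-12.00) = -27.00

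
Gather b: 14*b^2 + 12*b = 14*b^2 + 12*b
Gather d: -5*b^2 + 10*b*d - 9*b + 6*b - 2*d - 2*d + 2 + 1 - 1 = -5*b^2 - 3*b + d*(10*b - 4) + 2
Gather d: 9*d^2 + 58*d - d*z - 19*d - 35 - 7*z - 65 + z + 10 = 9*d^2 + d*(39 - z) - 6*z - 90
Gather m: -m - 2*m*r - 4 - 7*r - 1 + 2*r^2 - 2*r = m*(-2*r - 1) + 2*r^2 - 9*r - 5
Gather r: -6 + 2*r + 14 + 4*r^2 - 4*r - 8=4*r^2 - 2*r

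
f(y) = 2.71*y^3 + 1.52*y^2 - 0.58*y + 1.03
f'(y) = 8.13*y^2 + 3.04*y - 0.58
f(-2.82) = -46.02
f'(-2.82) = 55.50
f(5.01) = 377.06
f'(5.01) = 218.71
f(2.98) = 84.52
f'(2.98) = 80.68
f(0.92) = 3.89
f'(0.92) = 9.10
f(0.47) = 1.37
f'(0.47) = 2.64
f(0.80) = 2.93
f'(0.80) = 7.06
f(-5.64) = -433.54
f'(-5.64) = 240.89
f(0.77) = 2.72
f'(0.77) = 6.58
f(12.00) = 4895.83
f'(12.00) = 1206.62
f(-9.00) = -1846.22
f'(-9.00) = 630.59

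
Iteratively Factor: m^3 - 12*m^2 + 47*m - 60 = (m - 5)*(m^2 - 7*m + 12) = (m - 5)*(m - 4)*(m - 3)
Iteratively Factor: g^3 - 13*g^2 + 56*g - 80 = (g - 4)*(g^2 - 9*g + 20) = (g - 5)*(g - 4)*(g - 4)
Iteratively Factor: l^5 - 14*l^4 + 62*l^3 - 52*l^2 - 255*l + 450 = (l - 5)*(l^4 - 9*l^3 + 17*l^2 + 33*l - 90) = (l - 5)^2*(l^3 - 4*l^2 - 3*l + 18) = (l - 5)^2*(l + 2)*(l^2 - 6*l + 9) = (l - 5)^2*(l - 3)*(l + 2)*(l - 3)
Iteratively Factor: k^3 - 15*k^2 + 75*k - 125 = (k - 5)*(k^2 - 10*k + 25) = (k - 5)^2*(k - 5)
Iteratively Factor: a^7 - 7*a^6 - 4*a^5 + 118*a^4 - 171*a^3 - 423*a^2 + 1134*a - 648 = (a + 3)*(a^6 - 10*a^5 + 26*a^4 + 40*a^3 - 291*a^2 + 450*a - 216) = (a - 3)*(a + 3)*(a^5 - 7*a^4 + 5*a^3 + 55*a^2 - 126*a + 72) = (a - 3)^2*(a + 3)*(a^4 - 4*a^3 - 7*a^2 + 34*a - 24) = (a - 4)*(a - 3)^2*(a + 3)*(a^3 - 7*a + 6) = (a - 4)*(a - 3)^2*(a - 2)*(a + 3)*(a^2 + 2*a - 3) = (a - 4)*(a - 3)^2*(a - 2)*(a + 3)^2*(a - 1)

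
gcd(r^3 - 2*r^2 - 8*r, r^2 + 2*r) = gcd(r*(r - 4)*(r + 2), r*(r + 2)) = r^2 + 2*r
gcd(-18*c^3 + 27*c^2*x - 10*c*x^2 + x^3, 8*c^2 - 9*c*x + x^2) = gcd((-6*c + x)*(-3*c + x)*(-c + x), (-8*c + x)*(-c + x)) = -c + x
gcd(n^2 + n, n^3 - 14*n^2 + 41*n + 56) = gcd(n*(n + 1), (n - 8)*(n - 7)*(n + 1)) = n + 1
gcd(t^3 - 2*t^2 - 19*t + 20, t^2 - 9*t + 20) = t - 5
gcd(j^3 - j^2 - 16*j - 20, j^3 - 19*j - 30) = j^2 - 3*j - 10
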